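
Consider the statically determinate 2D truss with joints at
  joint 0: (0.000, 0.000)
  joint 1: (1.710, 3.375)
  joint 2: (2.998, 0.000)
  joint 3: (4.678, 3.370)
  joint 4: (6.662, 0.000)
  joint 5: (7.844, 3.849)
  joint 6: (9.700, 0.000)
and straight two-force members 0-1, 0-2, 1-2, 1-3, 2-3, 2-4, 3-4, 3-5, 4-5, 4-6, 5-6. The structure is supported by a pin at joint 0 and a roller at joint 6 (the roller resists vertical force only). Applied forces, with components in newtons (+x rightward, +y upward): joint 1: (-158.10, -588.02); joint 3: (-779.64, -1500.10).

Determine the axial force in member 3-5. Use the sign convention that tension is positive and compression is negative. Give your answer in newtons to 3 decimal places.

-419.624

N=7 nodes, M=11 members, R=3 reactions → 2N=14, M+R=14
member 0 (0-1): L=3.7835, (cx,cy)=(0.4520,0.8920)
member 1 (0-2): L=2.9980, (cx,cy)=(1.0000,0.0000)
member 2 (1-2): L=3.6124, (cx,cy)=(0.3565,-0.9343)
member 3 (1-3): L=2.9680, (cx,cy)=(1.0000,-0.0017)
member 4 (2-3): L=3.7655, (cx,cy)=(0.4462,0.8950)
member 5 (2-4): L=3.6640, (cx,cy)=(1.0000,0.0000)
member 6 (3-4): L=3.9106, (cx,cy)=(0.5073,-0.8618)
member 7 (3-5): L=3.2020, (cx,cy)=(0.9887,0.1496)
member 8 (4-5): L=4.0264, (cx,cy)=(0.2936,0.9559)
member 9 (4-6): L=3.0380, (cx,cy)=(1.0000,0.0000)
member 10 (5-6): L=4.2731, (cx,cy)=(0.4343,-0.9007)
solve A·x = −loads:
  F[0-1] = -1778.9444 N (compression)
  F[0-2] = -133.7197 N (compression)
  F[1-2] = +1070.9816 N (tension)
  F[1-3] = -1027.7779 N (compression)
  F[2-3] = -1118.0344 N (compression)
  F[2-4] = +746.9486 N (tension)
  F[3-4] = -654.4943 N (compression)
  F[3-5] = -419.6238 N (compression)
  F[4-5] = +590.0062 N (tension)
  F[4-6] = +241.6985 N (tension)
  F[5-6] = -556.4689 N (compression)
  Rx@0 = +937.7400 N
  Ry@0 = +1586.8821 N
  Ry@6 = +501.2379 N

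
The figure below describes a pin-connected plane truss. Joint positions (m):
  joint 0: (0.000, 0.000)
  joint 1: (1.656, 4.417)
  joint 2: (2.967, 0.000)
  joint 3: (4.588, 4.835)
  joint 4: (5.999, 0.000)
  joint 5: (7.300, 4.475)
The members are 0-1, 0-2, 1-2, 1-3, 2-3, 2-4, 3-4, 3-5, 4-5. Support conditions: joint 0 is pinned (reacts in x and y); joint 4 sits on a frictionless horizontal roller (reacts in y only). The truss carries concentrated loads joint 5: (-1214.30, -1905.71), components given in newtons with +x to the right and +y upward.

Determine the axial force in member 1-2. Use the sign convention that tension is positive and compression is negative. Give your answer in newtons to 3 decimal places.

N=6 nodes, M=9 members, R=3 reactions → 2N=12, M+R=12
member 0 (0-1): L=4.7172, (cx,cy)=(0.3511,0.9364)
member 1 (0-2): L=2.9670, (cx,cy)=(1.0000,0.0000)
member 2 (1-2): L=4.6075, (cx,cy)=(0.2845,-0.9587)
member 3 (1-3): L=2.9616, (cx,cy)=(0.9900,0.1411)
member 4 (2-3): L=5.0995, (cx,cy)=(0.3179,0.9481)
member 5 (2-4): L=3.0320, (cx,cy)=(1.0000,0.0000)
member 6 (3-4): L=5.0367, (cx,cy)=(0.2801,-0.9600)
member 7 (3-5): L=2.7358, (cx,cy)=(0.9913,-0.1316)
member 8 (4-5): L=4.6603, (cx,cy)=(0.2792,0.9602)
solve A·x = −loads:
  F[0-1] = -526.0034 N (compression)
  F[0-2] = -1029.6445 N (compression)
  F[1-2] = +466.5601 N (tension)
  F[1-3] = -320.6194 N (compression)
  F[2-3] = -471.7425 N (compression)
  F[2-4] = -746.9351 N (compression)
  F[3-4] = +600.9790 N (tension)
  F[3-5] = -641.3027 N (compression)
  F[4-5] = -2072.4959 N (compression)
  Rx@0 = +1214.3000 N
  Ry@0 = +492.5261 N
  Ry@4 = +1413.1839 N

466.560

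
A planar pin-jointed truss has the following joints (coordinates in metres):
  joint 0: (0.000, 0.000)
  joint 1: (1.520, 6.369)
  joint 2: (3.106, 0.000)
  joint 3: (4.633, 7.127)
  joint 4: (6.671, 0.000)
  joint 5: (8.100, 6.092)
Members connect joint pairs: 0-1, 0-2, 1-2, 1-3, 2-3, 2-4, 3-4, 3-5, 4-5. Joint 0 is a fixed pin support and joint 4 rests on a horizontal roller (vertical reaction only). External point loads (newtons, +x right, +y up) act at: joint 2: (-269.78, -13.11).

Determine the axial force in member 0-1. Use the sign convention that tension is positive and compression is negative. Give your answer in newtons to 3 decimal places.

-7.203

N=6 nodes, M=9 members, R=3 reactions → 2N=12, M+R=12
member 0 (0-1): L=6.5479, (cx,cy)=(0.2321,0.9727)
member 1 (0-2): L=3.1060, (cx,cy)=(1.0000,0.0000)
member 2 (1-2): L=6.5635, (cx,cy)=(0.2416,-0.9704)
member 3 (1-3): L=3.2040, (cx,cy)=(0.9716,0.2366)
member 4 (2-3): L=7.2887, (cx,cy)=(0.2095,0.9778)
member 5 (2-4): L=3.5650, (cx,cy)=(1.0000,0.0000)
member 6 (3-4): L=7.4127, (cx,cy)=(0.2749,-0.9615)
member 7 (3-5): L=3.6182, (cx,cy)=(0.9582,-0.2861)
member 8 (4-5): L=6.2574, (cx,cy)=(0.2284,0.9736)
solve A·x = −loads:
  F[0-1] = -7.2028 N (compression)
  F[0-2] = -268.1080 N (compression)
  F[1-2] = +6.4116 N (tension)
  F[1-3] = -3.3155 N (compression)
  F[2-3] = +7.0447 N (tension)
  F[2-4] = +1.7455 N (tension)
  F[3-4] = -6.3486 N (compression)
  F[3-5] = +0.0000 N (tension)
  F[4-5] = -0.0000 N (compression)
  Rx@0 = +269.7800 N
  Ry@0 = +7.0060 N
  Ry@4 = +6.1040 N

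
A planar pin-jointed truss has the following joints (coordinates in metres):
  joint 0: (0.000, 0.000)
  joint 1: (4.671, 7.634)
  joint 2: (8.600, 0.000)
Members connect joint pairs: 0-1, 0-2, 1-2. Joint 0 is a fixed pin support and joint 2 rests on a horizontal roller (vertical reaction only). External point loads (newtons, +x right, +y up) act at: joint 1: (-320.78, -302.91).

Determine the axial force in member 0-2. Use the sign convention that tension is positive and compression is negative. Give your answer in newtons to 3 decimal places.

-61.877

N=3 nodes, M=3 members, R=3 reactions → 2N=6, M+R=6
member 0 (0-1): L=8.9496, (cx,cy)=(0.5219,0.8530)
member 1 (0-2): L=8.6000, (cx,cy)=(1.0000,0.0000)
member 2 (1-2): L=8.5857, (cx,cy)=(0.4576,-0.8891)
solve A·x = −loads:
  F[0-1] = -496.0593 N (compression)
  F[0-2] = -61.8768 N (compression)
  F[1-2] = +135.2146 N (tension)
  Rx@0 = +320.7800 N
  Ry@0 = +423.1358 N
  Ry@2 = -120.2258 N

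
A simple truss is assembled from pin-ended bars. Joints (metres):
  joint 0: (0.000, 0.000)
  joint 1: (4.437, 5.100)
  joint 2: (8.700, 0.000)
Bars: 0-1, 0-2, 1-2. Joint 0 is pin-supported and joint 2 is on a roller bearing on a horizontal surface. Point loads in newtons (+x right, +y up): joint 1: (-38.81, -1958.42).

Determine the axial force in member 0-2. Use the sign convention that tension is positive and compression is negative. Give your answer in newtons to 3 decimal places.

815.858

N=3 nodes, M=3 members, R=3 reactions → 2N=6, M+R=6
member 0 (0-1): L=6.7600, (cx,cy)=(0.6564,0.7544)
member 1 (0-2): L=8.7000, (cx,cy)=(1.0000,0.0000)
member 2 (1-2): L=6.6470, (cx,cy)=(0.6413,-0.7673)
solve A·x = −loads:
  F[0-1] = -1302.1214 N (compression)
  F[0-2] = +815.8575 N (tension)
  F[1-2] = -1272.1181 N (compression)
  Rx@0 = +38.8100 N
  Ry@0 = +982.3765 N
  Ry@2 = +976.0435 N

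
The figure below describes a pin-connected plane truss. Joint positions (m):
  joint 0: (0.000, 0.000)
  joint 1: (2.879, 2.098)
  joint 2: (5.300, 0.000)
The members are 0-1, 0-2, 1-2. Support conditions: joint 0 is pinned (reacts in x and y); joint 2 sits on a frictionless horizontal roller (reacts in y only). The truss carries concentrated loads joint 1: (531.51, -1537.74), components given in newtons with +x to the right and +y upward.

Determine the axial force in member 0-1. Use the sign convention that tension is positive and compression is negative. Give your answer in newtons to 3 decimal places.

N=3 nodes, M=3 members, R=3 reactions → 2N=6, M+R=6
member 0 (0-1): L=3.5623, (cx,cy)=(0.8082,0.5889)
member 1 (0-2): L=5.3000, (cx,cy)=(1.0000,0.0000)
member 2 (1-2): L=3.2036, (cx,cy)=(0.7557,-0.6549)
solve A·x = −loads:
  F[0-1] = -835.4517 N (compression)
  F[0-2] = +1206.7031 N (tension)
  F[1-2] = -1596.7596 N (compression)
  Rx@0 = -531.5100 N
  Ry@0 = +492.0303 N
  Ry@2 = +1045.7097 N

-835.452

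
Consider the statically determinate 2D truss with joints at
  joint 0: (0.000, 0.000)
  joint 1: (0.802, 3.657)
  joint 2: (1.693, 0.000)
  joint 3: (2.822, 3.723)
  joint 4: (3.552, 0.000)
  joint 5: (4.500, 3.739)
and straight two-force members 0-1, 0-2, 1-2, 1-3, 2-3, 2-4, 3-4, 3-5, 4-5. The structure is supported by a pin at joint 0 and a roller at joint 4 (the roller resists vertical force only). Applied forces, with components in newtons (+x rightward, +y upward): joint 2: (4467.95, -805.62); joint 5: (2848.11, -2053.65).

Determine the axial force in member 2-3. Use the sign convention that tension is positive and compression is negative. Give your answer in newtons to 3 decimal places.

N=6 nodes, M=9 members, R=3 reactions → 2N=12, M+R=12
member 0 (0-1): L=3.7439, (cx,cy)=(0.2142,0.9768)
member 1 (0-2): L=1.6930, (cx,cy)=(1.0000,0.0000)
member 2 (1-2): L=3.7640, (cx,cy)=(0.2367,-0.9716)
member 3 (1-3): L=2.0211, (cx,cy)=(0.9995,0.0327)
member 4 (2-3): L=3.8904, (cx,cy)=(0.2902,0.9570)
member 5 (2-4): L=1.8590, (cx,cy)=(1.0000,0.0000)
member 6 (3-4): L=3.7939, (cx,cy)=(0.1924,-0.9813)
member 7 (3-5): L=1.6781, (cx,cy)=(1.0000,0.0095)
member 8 (4-5): L=3.8573, (cx,cy)=(0.2458,0.9693)
solve A·x = −loads:
  F[0-1] = +3198.7746 N (tension)
  F[0-2] = +6630.8357 N (tension)
  F[1-2] = -3167.6617 N (compression)
  F[1-3] = +1435.8315 N (tension)
  F[2-3] = +4057.8786 N (tension)
  F[2-4] = +235.4479 N (tension)
  F[3-4] = -3972.1652 N (compression)
  F[3-5] = +3377.1177 N (tension)
  F[4-5] = -2151.8496 N (compression)
  Rx@0 = -7316.0600 N
  Ry@0 = -3124.5202 N
  Ry@4 = +5983.7902 N

4057.879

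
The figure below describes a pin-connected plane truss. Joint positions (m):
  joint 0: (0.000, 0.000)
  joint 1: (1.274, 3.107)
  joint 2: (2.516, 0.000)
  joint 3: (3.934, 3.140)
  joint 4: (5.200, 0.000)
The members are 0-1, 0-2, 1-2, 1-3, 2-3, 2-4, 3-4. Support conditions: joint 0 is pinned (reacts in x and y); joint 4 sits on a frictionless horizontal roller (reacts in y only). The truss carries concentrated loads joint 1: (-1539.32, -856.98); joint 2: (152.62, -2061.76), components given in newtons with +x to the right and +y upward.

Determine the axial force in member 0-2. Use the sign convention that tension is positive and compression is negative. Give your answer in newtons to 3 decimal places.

N=5 nodes, M=7 members, R=3 reactions → 2N=10, M+R=10
member 0 (0-1): L=3.3581, (cx,cy)=(0.3794,0.9252)
member 1 (0-2): L=2.5160, (cx,cy)=(1.0000,0.0000)
member 2 (1-2): L=3.3460, (cx,cy)=(0.3712,-0.9286)
member 3 (1-3): L=2.6602, (cx,cy)=(0.9999,0.0124)
member 4 (2-3): L=3.4453, (cx,cy)=(0.4116,0.9114)
member 5 (2-4): L=2.6840, (cx,cy)=(1.0000,0.0000)
member 6 (3-4): L=3.3856, (cx,cy)=(0.3739,-0.9275)
solve A·x = −loads:
  F[0-1] = -2843.5365 N (compression)
  F[0-2] = -307.9008 N (compression)
  F[1-2] = +1907.1483 N (tension)
  F[1-3] = -247.4022 N (compression)
  F[2-3] = +319.1433 N (tension)
  F[2-4] = +116.0330 N (tension)
  F[3-4] = -310.3020 N (compression)
  Rx@0 = +1386.7000 N
  Ry@0 = +2630.9490 N
  Ry@4 = +287.7910 N

-307.901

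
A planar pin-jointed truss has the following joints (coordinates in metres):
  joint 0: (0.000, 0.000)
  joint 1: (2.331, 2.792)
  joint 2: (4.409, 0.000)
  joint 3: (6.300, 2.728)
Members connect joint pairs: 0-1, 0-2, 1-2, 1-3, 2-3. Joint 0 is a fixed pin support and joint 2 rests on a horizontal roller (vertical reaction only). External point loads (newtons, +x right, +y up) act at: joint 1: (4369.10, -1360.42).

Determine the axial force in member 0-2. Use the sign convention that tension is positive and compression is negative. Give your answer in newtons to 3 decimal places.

N=4 nodes, M=5 members, R=3 reactions → 2N=8, M+R=8
member 0 (0-1): L=3.6371, (cx,cy)=(0.6409,0.7676)
member 1 (0-2): L=4.4090, (cx,cy)=(1.0000,0.0000)
member 2 (1-2): L=3.4804, (cx,cy)=(0.5971,-0.8022)
member 3 (1-3): L=3.9695, (cx,cy)=(0.9999,-0.0161)
member 4 (2-3): L=3.3193, (cx,cy)=(0.5697,0.8219)
solve A·x = −loads:
  F[0-1] = +2768.9664 N (tension)
  F[0-2] = +2594.5047 N (tension)
  F[1-2] = -4345.5127 N (compression)
  F[1-3] = -0.0000 N (compression)
  F[2-3] = +0.0000 N (tension)
  Rx@0 = -4369.1000 N
  Ry@0 = -2125.5556 N
  Ry@2 = +3485.9756 N

2594.505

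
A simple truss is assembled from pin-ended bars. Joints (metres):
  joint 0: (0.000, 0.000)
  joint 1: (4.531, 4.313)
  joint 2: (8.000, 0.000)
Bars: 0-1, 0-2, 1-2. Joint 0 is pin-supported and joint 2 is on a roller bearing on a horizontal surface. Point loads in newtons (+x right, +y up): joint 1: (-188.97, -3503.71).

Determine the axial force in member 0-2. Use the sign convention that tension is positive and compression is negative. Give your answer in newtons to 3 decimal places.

1514.147

N=3 nodes, M=3 members, R=3 reactions → 2N=6, M+R=6
member 0 (0-1): L=6.2556, (cx,cy)=(0.7243,0.6895)
member 1 (0-2): L=8.0000, (cx,cy)=(1.0000,0.0000)
member 2 (1-2): L=5.5350, (cx,cy)=(0.6267,-0.7792)
solve A·x = −loads:
  F[0-1] = -2351.3430 N (compression)
  F[0-2] = +1514.1468 N (tension)
  F[1-2] = -2415.9014 N (compression)
  Rx@0 = +188.9700 N
  Ry@0 = +1621.1747 N
  Ry@2 = +1882.5353 N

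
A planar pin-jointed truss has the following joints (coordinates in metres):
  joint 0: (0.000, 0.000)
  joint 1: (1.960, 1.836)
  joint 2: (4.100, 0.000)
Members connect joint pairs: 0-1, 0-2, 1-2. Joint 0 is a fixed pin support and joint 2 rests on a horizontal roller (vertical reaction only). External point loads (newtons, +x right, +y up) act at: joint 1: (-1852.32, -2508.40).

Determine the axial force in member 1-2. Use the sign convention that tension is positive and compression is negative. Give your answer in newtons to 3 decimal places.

N=3 nodes, M=3 members, R=3 reactions → 2N=6, M+R=6
member 0 (0-1): L=2.6856, (cx,cy)=(0.7298,0.6836)
member 1 (0-2): L=4.1000, (cx,cy)=(1.0000,0.0000)
member 2 (1-2): L=2.8197, (cx,cy)=(0.7590,-0.6511)
solve A·x = −loads:
  F[0-1] = -3128.4425 N (compression)
  F[0-2] = +430.8669 N (tension)
  F[1-2] = -567.7099 N (compression)
  Rx@0 = +1852.3200 N
  Ry@0 = +2138.7404 N
  Ry@2 = +369.6596 N

-567.710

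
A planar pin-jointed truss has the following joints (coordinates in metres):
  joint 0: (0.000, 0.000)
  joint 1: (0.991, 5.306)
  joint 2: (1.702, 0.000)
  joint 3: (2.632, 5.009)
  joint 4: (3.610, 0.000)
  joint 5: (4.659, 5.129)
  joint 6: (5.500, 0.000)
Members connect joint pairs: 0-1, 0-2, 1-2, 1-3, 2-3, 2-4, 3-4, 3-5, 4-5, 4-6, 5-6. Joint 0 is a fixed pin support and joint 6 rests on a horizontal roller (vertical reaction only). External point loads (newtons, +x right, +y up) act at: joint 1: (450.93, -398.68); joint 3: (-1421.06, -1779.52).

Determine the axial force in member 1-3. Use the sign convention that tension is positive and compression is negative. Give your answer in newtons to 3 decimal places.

N=7 nodes, M=11 members, R=3 reactions → 2N=14, M+R=14
member 0 (0-1): L=5.3978, (cx,cy)=(0.1836,0.9830)
member 1 (0-2): L=1.7020, (cx,cy)=(1.0000,0.0000)
member 2 (1-2): L=5.3534, (cx,cy)=(0.1328,-0.9911)
member 3 (1-3): L=1.6677, (cx,cy)=(0.9840,-0.1781)
member 4 (2-3): L=5.0946, (cx,cy)=(0.1825,0.9832)
member 5 (2-4): L=1.9080, (cx,cy)=(1.0000,0.0000)
member 6 (3-4): L=5.1036, (cx,cy)=(0.1916,-0.9815)
member 7 (3-5): L=2.0305, (cx,cy)=(0.9983,0.0591)
member 8 (4-5): L=5.2352, (cx,cy)=(0.2004,0.9797)
member 9 (4-6): L=1.8900, (cx,cy)=(1.0000,0.0000)
member 10 (5-6): L=5.1975, (cx,cy)=(0.1618,-0.9868)
solve A·x = −loads:
  F[0-1] = -2150.5120 N (compression)
  F[0-2] = -575.3068 N (compression)
  F[1-2] = +1931.9000 N (tension)
  F[1-3] = -1120.2418 N (compression)
  F[2-3] = -1947.5091 N (compression)
  F[2-4] = +36.7833 N (tension)
  F[3-4] = -66.9010 N (compression)
  F[3-5] = -24.0050 N (compression)
  F[4-5] = +67.0203 N (tension)
  F[4-6] = +10.5338 N (tension)
  F[5-6] = -65.1003 N (compression)
  Rx@0 = +970.1300 N
  Ry@0 = +2113.9575 N
  Ry@6 = +64.2425 N

-1120.242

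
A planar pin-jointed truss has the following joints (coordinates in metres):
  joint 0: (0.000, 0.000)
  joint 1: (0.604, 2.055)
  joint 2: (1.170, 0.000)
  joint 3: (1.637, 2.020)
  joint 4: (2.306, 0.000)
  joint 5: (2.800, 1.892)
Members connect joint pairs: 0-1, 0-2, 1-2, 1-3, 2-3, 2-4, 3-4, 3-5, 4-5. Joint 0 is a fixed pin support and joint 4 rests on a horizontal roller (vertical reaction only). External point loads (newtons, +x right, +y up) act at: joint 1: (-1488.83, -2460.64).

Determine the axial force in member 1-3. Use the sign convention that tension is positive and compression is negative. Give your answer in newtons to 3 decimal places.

N=6 nodes, M=9 members, R=3 reactions → 2N=12, M+R=12
member 0 (0-1): L=2.1419, (cx,cy)=(0.2820,0.9594)
member 1 (0-2): L=1.1700, (cx,cy)=(1.0000,0.0000)
member 2 (1-2): L=2.1315, (cx,cy)=(0.2655,-0.9641)
member 3 (1-3): L=1.0336, (cx,cy)=(0.9994,-0.0339)
member 4 (2-3): L=2.0733, (cx,cy)=(0.2252,0.9743)
member 5 (2-4): L=1.1360, (cx,cy)=(1.0000,0.0000)
member 6 (3-4): L=2.1279, (cx,cy)=(0.3144,-0.9493)
member 7 (3-5): L=1.1700, (cx,cy)=(0.9940,-0.1094)
member 8 (4-5): L=1.9554, (cx,cy)=(0.2526,0.9676)
solve A·x = −loads:
  F[0-1] = -3275.8542 N (compression)
  F[0-2] = -565.0739 N (compression)
  F[1-2] = +694.2978 N (tension)
  F[1-3] = +380.9298 N (tension)
  F[2-3] = -687.0282 N (compression)
  F[2-4] = -225.9604 N (compression)
  F[3-4] = +718.7163 N (tension)
  F[3-5] = -0.0000 N (compression)
  F[4-5] = +0.0000 N (tension)
  Rx@0 = +1488.8300 N
  Ry@0 = +3142.9119 N
  Ry@4 = -682.2719 N

380.930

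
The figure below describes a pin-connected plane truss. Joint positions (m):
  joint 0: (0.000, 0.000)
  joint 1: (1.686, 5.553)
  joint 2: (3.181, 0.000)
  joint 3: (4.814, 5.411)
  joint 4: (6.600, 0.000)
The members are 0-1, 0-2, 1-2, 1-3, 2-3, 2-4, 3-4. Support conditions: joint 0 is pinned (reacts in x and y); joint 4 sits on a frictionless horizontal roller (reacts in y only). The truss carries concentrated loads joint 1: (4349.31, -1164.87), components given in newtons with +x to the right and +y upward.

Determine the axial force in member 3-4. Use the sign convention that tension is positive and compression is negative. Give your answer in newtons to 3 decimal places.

-4166.895

N=5 nodes, M=7 members, R=3 reactions → 2N=10, M+R=10
member 0 (0-1): L=5.8033, (cx,cy)=(0.2905,0.9569)
member 1 (0-2): L=3.1810, (cx,cy)=(1.0000,0.0000)
member 2 (1-2): L=5.7507, (cx,cy)=(0.2600,-0.9656)
member 3 (1-3): L=3.1312, (cx,cy)=(0.9990,-0.0453)
member 4 (2-3): L=5.6520, (cx,cy)=(0.2889,0.9574)
member 5 (2-4): L=3.4190, (cx,cy)=(1.0000,0.0000)
member 6 (3-4): L=5.6981, (cx,cy)=(0.3134,-0.9496)
solve A·x = −loads:
  F[0-1] = +2917.9086 N (tension)
  F[0-2] = +3501.5879 N (tension)
  F[1-2] = -3981.8619 N (compression)
  F[1-3] = -2468.9744 N (compression)
  F[2-3] = +4016.2372 N (tension)
  F[2-4] = +1306.0550 N (tension)
  F[3-4] = -4166.8953 N (compression)
  Rx@0 = -4349.3100 N
  Ry@0 = -2792.0526 N
  Ry@4 = +3956.9226 N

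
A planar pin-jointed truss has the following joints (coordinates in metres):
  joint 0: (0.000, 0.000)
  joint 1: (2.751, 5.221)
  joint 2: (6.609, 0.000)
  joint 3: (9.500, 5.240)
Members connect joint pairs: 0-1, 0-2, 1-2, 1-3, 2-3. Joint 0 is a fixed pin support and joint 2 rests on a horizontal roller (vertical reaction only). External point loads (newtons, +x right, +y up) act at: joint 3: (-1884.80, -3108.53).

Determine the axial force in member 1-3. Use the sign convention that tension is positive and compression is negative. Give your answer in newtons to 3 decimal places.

-170.034

N=4 nodes, M=5 members, R=3 reactions → 2N=8, M+R=8
member 0 (0-1): L=5.9014, (cx,cy)=(0.4662,0.8847)
member 1 (0-2): L=6.6090, (cx,cy)=(1.0000,0.0000)
member 2 (1-2): L=6.4918, (cx,cy)=(0.5943,-0.8042)
member 3 (1-3): L=6.7490, (cx,cy)=(1.0000,0.0028)
member 4 (2-3): L=5.9846, (cx,cy)=(0.4831,0.8756)
solve A·x = −loads:
  F[0-1] = -152.1452 N (compression)
  F[0-2] = -1813.8762 N (compression)
  F[1-2] = +166.7696 N (tension)
  F[1-3] = -170.0342 N (compression)
  F[2-3] = -3549.7052 N (compression)
  Rx@0 = +1884.8000 N
  Ry@0 = +134.6031 N
  Ry@2 = +2973.9269 N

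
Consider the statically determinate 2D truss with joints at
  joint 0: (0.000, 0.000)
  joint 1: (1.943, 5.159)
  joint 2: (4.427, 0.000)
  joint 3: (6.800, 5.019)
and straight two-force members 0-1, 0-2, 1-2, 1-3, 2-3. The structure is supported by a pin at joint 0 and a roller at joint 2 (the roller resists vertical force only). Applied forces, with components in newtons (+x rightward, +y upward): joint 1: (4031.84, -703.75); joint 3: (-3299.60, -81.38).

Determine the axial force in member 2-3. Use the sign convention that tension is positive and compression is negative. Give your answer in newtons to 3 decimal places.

-192.596

N=4 nodes, M=5 members, R=3 reactions → 2N=8, M+R=8
member 0 (0-1): L=5.5128, (cx,cy)=(0.3525,0.9358)
member 1 (0-2): L=4.4270, (cx,cy)=(1.0000,0.0000)
member 2 (1-2): L=5.7259, (cx,cy)=(0.4338,-0.9010)
member 3 (1-3): L=4.8590, (cx,cy)=(0.9996,-0.0288)
member 4 (2-3): L=5.5517, (cx,cy)=(0.4274,0.9040)
solve A·x = −loads:
  F[0-1] = +647.9907 N (tension)
  F[0-2] = +503.8524 N (tension)
  F[1-2] = -1351.1915 N (compression)
  F[1-3] = -3218.6136 N (compression)
  F[2-3] = -192.5965 N (compression)
  Rx@0 = -732.2400 N
  Ry@0 = -606.4084 N
  Ry@2 = +1391.5384 N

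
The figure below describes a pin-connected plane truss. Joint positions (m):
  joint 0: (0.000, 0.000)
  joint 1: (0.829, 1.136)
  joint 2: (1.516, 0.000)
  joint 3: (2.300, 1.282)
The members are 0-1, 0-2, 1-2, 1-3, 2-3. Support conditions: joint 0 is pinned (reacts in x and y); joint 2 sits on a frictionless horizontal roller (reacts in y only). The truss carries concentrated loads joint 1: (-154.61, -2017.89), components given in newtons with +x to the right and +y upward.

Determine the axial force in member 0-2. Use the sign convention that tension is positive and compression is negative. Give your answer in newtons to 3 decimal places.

N=4 nodes, M=5 members, R=3 reactions → 2N=8, M+R=8
member 0 (0-1): L=1.4063, (cx,cy)=(0.5895,0.8078)
member 1 (0-2): L=1.5160, (cx,cy)=(1.0000,0.0000)
member 2 (1-2): L=1.3276, (cx,cy)=(0.5175,-0.8557)
member 3 (1-3): L=1.4782, (cx,cy)=(0.9951,0.0988)
member 4 (2-3): L=1.5027, (cx,cy)=(0.5217,0.8531)
solve A·x = −loads:
  F[0-1] = -1275.4622 N (compression)
  F[0-2] = +597.2515 N (tension)
  F[1-2] = -1154.1460 N (compression)
  F[1-3] = +0.0000 N (tension)
  F[2-3] = -0.0000 N (compression)
  Rx@0 = +154.6100 N
  Ry@0 = +1030.2951 N
  Ry@2 = +987.5949 N

597.251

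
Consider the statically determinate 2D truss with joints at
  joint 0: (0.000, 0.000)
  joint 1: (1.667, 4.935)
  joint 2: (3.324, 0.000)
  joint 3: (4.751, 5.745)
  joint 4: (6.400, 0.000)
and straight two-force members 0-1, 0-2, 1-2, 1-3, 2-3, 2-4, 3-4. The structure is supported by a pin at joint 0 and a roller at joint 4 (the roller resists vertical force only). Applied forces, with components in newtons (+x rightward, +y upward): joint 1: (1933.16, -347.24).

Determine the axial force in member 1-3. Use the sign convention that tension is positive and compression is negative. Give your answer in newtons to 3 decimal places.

-936.350

N=5 nodes, M=7 members, R=3 reactions → 2N=10, M+R=10
member 0 (0-1): L=5.2089, (cx,cy)=(0.3200,0.9474)
member 1 (0-2): L=3.3240, (cx,cy)=(1.0000,0.0000)
member 2 (1-2): L=5.2058, (cx,cy)=(0.3183,-0.9480)
member 3 (1-3): L=3.1886, (cx,cy)=(0.9672,0.2540)
member 4 (2-3): L=5.9196, (cx,cy)=(0.2411,0.9705)
member 5 (2-4): L=3.0760, (cx,cy)=(1.0000,0.0000)
member 6 (3-4): L=5.9770, (cx,cy)=(0.2759,-0.9612)
solve A·x = −loads:
  F[0-1] = +1302.3449 N (tension)
  F[0-2] = +1516.3753 N (tension)
  F[1-2] = -1918.7490 N (compression)
  F[1-3] = -936.3501 N (compression)
  F[2-3] = +1874.2266 N (tension)
  F[2-4] = +453.8245 N (tension)
  F[3-4] = -1644.9350 N (compression)
  Rx@0 = -1933.1600 N
  Ry@0 = -1233.8528 N
  Ry@4 = +1581.0928 N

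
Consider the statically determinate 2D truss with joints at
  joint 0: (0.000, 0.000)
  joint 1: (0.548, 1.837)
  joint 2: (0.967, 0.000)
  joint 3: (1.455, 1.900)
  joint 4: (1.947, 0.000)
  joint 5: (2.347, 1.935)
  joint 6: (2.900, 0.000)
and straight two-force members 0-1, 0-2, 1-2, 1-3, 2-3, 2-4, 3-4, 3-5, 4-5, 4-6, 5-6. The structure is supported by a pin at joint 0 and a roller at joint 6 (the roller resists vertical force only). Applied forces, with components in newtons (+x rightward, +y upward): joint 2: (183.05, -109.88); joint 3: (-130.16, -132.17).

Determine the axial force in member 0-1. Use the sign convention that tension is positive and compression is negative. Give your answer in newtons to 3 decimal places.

-234.146

N=7 nodes, M=11 members, R=3 reactions → 2N=14, M+R=14
member 0 (0-1): L=1.9170, (cx,cy)=(0.2859,0.9583)
member 1 (0-2): L=0.9670, (cx,cy)=(1.0000,0.0000)
member 2 (1-2): L=1.8842, (cx,cy)=(0.2224,-0.9750)
member 3 (1-3): L=0.9092, (cx,cy)=(0.9976,0.0693)
member 4 (2-3): L=1.9617, (cx,cy)=(0.2488,0.9686)
member 5 (2-4): L=0.9800, (cx,cy)=(1.0000,0.0000)
member 6 (3-4): L=1.9627, (cx,cy)=(0.2507,-0.9681)
member 7 (3-5): L=0.8927, (cx,cy)=(0.9992,0.0392)
member 8 (4-5): L=1.9759, (cx,cy)=(0.2024,0.9793)
member 9 (4-6): L=0.9530, (cx,cy)=(1.0000,0.0000)
member 10 (5-6): L=2.0125, (cx,cy)=(0.2748,-0.9615)
solve A·x = −loads:
  F[0-1] = -234.1459 N (compression)
  F[0-2] = +119.8239 N (tension)
  F[1-2] = +221.8541 N (tension)
  F[1-3] = -116.5495 N (compression)
  F[2-3] = -109.8731 N (compression)
  F[2-4] = +13.4423 N (tension)
  F[3-4] = -18.6136 N (compression)
  F[3-5] = -8.7830 N (compression)
  F[4-5] = +18.4003 N (tension)
  F[4-6] = +5.0513 N (tension)
  F[5-6] = -18.3826 N (compression)
  Rx@0 = -52.8900 N
  Ry@0 = +224.3751 N
  Ry@6 = +17.6749 N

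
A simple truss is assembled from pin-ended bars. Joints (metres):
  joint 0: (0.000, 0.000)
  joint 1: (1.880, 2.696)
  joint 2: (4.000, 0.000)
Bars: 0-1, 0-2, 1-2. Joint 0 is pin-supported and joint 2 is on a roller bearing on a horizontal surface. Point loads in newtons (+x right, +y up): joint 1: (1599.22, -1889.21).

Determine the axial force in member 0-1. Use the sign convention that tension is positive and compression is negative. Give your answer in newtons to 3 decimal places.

93.376

N=3 nodes, M=3 members, R=3 reactions → 2N=6, M+R=6
member 0 (0-1): L=3.2868, (cx,cy)=(0.5720,0.8203)
member 1 (0-2): L=4.0000, (cx,cy)=(1.0000,0.0000)
member 2 (1-2): L=3.4297, (cx,cy)=(0.6181,-0.7861)
solve A·x = −loads:
  F[0-1] = +93.3765 N (tension)
  F[0-2] = +1545.8095 N (tension)
  F[1-2] = -2500.7815 N (compression)
  Rx@0 = -1599.2200 N
  Ry@0 = -76.5930 N
  Ry@2 = +1965.8030 N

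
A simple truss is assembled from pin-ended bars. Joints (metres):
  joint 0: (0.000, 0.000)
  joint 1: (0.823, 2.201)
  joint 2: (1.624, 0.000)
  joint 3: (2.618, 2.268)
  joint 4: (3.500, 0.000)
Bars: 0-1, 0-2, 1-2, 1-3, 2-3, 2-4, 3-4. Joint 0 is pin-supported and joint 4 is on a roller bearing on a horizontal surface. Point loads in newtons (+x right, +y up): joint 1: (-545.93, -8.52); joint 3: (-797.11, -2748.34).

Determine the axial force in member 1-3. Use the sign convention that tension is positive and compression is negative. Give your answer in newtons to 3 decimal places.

-593.581

N=5 nodes, M=7 members, R=3 reactions → 2N=10, M+R=10
member 0 (0-1): L=2.3498, (cx,cy)=(0.3502,0.9367)
member 1 (0-2): L=1.6240, (cx,cy)=(1.0000,0.0000)
member 2 (1-2): L=2.3422, (cx,cy)=(0.3420,-0.9397)
member 3 (1-3): L=1.7962, (cx,cy)=(0.9993,0.0373)
member 4 (2-3): L=2.4763, (cx,cy)=(0.4014,0.9159)
member 5 (2-4): L=1.8760, (cx,cy)=(1.0000,0.0000)
member 6 (3-4): L=2.4335, (cx,cy)=(0.3624,-0.9320)
solve A·x = −loads:
  F[0-1] = -1664.3561 N (compression)
  F[0-2] = -760.1206 N (compression)
  F[1-2] = +1626.3350 N (tension)
  F[1-3] = -593.5814 N (compression)
  F[2-3] = -1668.6111 N (compression)
  F[2-4] = +465.8587 N (tension)
  F[3-4] = -1285.3181 N (compression)
  Rx@0 = +1343.0400 N
  Ry@0 = +1558.9375 N
  Ry@4 = +1197.9225 N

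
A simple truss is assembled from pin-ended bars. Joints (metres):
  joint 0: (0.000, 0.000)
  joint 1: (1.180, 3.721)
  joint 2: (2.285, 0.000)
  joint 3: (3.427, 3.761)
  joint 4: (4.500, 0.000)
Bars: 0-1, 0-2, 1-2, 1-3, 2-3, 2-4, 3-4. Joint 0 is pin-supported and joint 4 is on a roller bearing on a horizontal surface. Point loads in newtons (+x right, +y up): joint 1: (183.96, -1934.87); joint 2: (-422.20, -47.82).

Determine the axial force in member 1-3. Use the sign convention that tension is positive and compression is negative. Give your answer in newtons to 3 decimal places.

N=5 nodes, M=7 members, R=3 reactions → 2N=10, M+R=10
member 0 (0-1): L=3.9036, (cx,cy)=(0.3023,0.9532)
member 1 (0-2): L=2.2850, (cx,cy)=(1.0000,0.0000)
member 2 (1-2): L=3.8816, (cx,cy)=(0.2847,-0.9586)
member 3 (1-3): L=2.2474, (cx,cy)=(0.9998,0.0178)
member 4 (2-3): L=3.9306, (cx,cy)=(0.2905,0.9569)
member 5 (2-4): L=2.2150, (cx,cy)=(1.0000,0.0000)
member 6 (3-4): L=3.9111, (cx,cy)=(0.2743,-0.9616)
solve A·x = −loads:
  F[0-1] = -1362.6764 N (compression)
  F[0-2] = +173.6747 N (tension)
  F[1-2] = -670.9095 N (compression)
  F[1-3] = -404.9470 N (compression)
  F[2-3] = +722.1210 N (tension)
  F[2-4] = +195.0750 N (tension)
  F[3-4] = -711.0451 N (compression)
  Rx@0 = +238.2400 N
  Ry@0 = +1298.9277 N
  Ry@4 = +683.7623 N

-404.947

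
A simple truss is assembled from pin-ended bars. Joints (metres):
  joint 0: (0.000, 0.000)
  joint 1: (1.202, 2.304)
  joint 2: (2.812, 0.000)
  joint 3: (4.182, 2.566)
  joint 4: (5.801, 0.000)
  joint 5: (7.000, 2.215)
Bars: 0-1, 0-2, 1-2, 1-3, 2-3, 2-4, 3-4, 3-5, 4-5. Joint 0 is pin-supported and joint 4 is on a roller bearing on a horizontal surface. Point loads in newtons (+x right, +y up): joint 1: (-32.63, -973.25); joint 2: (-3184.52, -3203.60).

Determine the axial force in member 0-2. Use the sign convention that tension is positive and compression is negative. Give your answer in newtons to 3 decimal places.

N=6 nodes, M=9 members, R=3 reactions → 2N=12, M+R=12
member 0 (0-1): L=2.5987, (cx,cy)=(0.4625,0.8866)
member 1 (0-2): L=2.8120, (cx,cy)=(1.0000,0.0000)
member 2 (1-2): L=2.8108, (cx,cy)=(0.5728,-0.8197)
member 3 (1-3): L=2.9915, (cx,cy)=(0.9962,0.0876)
member 4 (2-3): L=2.9088, (cx,cy)=(0.4710,0.8821)
member 5 (2-4): L=2.9890, (cx,cy)=(1.0000,0.0000)
member 6 (3-4): L=3.0341, (cx,cy)=(0.5336,-0.8457)
member 7 (3-5): L=2.8398, (cx,cy)=(0.9923,-0.1236)
member 8 (4-5): L=2.5187, (cx,cy)=(0.4760,0.8794)
solve A·x = −loads:
  F[0-1] = -2746.7007 N (compression)
  F[0-2] = -1946.6919 N (compression)
  F[1-2] = +1555.2293 N (tension)
  F[1-3] = -2136.8647 N (compression)
  F[2-3] = +2186.4687 N (tension)
  F[2-4] = +1098.8688 N (tension)
  F[3-4] = -2059.3165 N (compression)
  F[3-5] = -0.0000 N (tension)
  F[4-5] = +0.0000 N (tension)
  Rx@0 = +3217.1500 N
  Ry@0 = +2435.2209 N
  Ry@4 = +1741.6291 N

-1946.692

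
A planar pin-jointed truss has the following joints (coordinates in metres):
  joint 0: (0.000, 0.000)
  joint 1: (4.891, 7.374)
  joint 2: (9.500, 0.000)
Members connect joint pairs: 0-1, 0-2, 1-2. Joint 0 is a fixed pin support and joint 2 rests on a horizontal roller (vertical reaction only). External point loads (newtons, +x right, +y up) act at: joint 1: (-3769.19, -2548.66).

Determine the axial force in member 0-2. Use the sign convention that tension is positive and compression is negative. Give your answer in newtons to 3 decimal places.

N=3 nodes, M=3 members, R=3 reactions → 2N=6, M+R=6
member 0 (0-1): L=8.8486, (cx,cy)=(0.5527,0.8334)
member 1 (0-2): L=9.5000, (cx,cy)=(1.0000,0.0000)
member 2 (1-2): L=8.6959, (cx,cy)=(0.5300,-0.8480)
solve A·x = −loads:
  F[0-1] = -4994.5132 N (compression)
  F[0-2] = -1008.5094 N (compression)
  F[1-2] = +1902.7775 N (tension)
  Rx@0 = +3769.1900 N
  Ry@0 = +4162.1875 N
  Ry@2 = -1613.5275 N

-1008.509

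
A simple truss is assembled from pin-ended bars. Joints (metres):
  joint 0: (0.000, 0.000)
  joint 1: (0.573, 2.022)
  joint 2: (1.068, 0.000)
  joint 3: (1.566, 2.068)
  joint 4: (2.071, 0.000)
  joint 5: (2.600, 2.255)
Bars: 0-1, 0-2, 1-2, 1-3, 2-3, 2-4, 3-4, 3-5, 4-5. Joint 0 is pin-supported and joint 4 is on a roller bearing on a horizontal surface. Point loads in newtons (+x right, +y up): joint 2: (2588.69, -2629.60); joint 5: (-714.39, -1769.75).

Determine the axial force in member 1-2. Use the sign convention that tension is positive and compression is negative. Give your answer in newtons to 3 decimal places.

1606.734

N=6 nodes, M=9 members, R=3 reactions → 2N=12, M+R=12
member 0 (0-1): L=2.1016, (cx,cy)=(0.2726,0.9621)
member 1 (0-2): L=1.0680, (cx,cy)=(1.0000,0.0000)
member 2 (1-2): L=2.0817, (cx,cy)=(0.2378,-0.9713)
member 3 (1-3): L=0.9941, (cx,cy)=(0.9989,0.0463)
member 4 (2-3): L=2.1271, (cx,cy)=(0.2341,0.9722)
member 5 (2-4): L=1.0030, (cx,cy)=(1.0000,0.0000)
member 6 (3-4): L=2.1288, (cx,cy)=(0.2372,-0.9715)
member 7 (3-5): L=1.0508, (cx,cy)=(0.9840,0.1780)
member 8 (4-5): L=2.3162, (cx,cy)=(0.2284,0.9736)
solve A·x = −loads:
  F[0-1] = -1662.3219 N (compression)
  F[0-2] = +2327.5264 N (tension)
  F[1-2] = +1606.7345 N (tension)
  F[1-3] = -836.1803 N (compression)
  F[2-3] = +1099.5082 N (tension)
  F[2-4] = -136.5219 N (compression)
  F[3-4] = -1118.7032 N (compression)
  F[3-5] = -317.5511 N (compression)
  F[4-5] = -1759.7477 N (compression)
  Rx@0 = -1874.3000 N
  Ry@0 = +1599.3436 N
  Ry@4 = +2800.0064 N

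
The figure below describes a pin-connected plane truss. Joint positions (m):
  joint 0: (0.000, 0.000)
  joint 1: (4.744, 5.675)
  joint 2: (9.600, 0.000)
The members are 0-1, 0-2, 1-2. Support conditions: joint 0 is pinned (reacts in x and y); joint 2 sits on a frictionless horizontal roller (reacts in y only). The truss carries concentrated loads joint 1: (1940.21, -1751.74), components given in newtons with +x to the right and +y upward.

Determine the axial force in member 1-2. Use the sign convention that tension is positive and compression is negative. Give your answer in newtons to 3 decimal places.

N=3 nodes, M=3 members, R=3 reactions → 2N=6, M+R=6
member 0 (0-1): L=7.3967, (cx,cy)=(0.6414,0.7672)
member 1 (0-2): L=9.6000, (cx,cy)=(1.0000,0.0000)
member 2 (1-2): L=7.4690, (cx,cy)=(0.6502,-0.7598)
solve A·x = −loads:
  F[0-1] = +339.9987 N (tension)
  F[0-2] = +1722.1460 N (tension)
  F[1-2] = -2648.8375 N (compression)
  Rx@0 = -1940.2100 N
  Ry@0 = -260.8586 N
  Ry@2 = +2012.5986 N

-2648.837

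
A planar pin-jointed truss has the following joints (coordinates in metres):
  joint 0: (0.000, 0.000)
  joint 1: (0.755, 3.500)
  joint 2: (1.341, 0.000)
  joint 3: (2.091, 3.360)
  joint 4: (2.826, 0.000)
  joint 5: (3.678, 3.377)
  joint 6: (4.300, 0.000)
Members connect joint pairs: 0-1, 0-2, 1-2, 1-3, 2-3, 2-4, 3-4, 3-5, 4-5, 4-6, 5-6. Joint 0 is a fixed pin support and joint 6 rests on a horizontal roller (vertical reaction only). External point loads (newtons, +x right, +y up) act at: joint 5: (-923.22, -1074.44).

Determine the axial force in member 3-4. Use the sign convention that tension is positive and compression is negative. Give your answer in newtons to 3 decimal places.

N=7 nodes, M=11 members, R=3 reactions → 2N=14, M+R=14
member 0 (0-1): L=3.5805, (cx,cy)=(0.2109,0.9775)
member 1 (0-2): L=1.3410, (cx,cy)=(1.0000,0.0000)
member 2 (1-2): L=3.5487, (cx,cy)=(0.1651,-0.9863)
member 3 (1-3): L=1.3433, (cx,cy)=(0.9946,-0.1042)
member 4 (2-3): L=3.4427, (cx,cy)=(0.2179,0.9760)
member 5 (2-4): L=1.4850, (cx,cy)=(1.0000,0.0000)
member 6 (3-4): L=3.4395, (cx,cy)=(0.2137,-0.9769)
member 7 (3-5): L=1.5871, (cx,cy)=(0.9999,0.0107)
member 8 (4-5): L=3.4828, (cx,cy)=(0.2446,0.9696)
member 9 (4-6): L=1.4740, (cx,cy)=(1.0000,0.0000)
member 10 (5-6): L=3.4338, (cx,cy)=(0.1811,-0.9835)
solve A·x = −loads:
  F[0-1] = -900.7211 N (compression)
  F[0-2] = -733.2903 N (compression)
  F[1-2] = +929.2069 N (tension)
  F[1-3] = -345.2498 N (compression)
  F[2-3] = -939.0040 N (compression)
  F[2-4] = -375.2854 N (compression)
  F[3-4] = +893.1872 N (tension)
  F[3-5] = -738.8483 N (compression)
  F[4-5] = -899.8965 N (compression)
  F[4-6] = +35.7270 N (tension)
  F[5-6] = -197.2340 N (compression)
  Rx@0 = +923.2200 N
  Ry@0 = +880.4687 N
  Ry@6 = +193.9713 N

893.187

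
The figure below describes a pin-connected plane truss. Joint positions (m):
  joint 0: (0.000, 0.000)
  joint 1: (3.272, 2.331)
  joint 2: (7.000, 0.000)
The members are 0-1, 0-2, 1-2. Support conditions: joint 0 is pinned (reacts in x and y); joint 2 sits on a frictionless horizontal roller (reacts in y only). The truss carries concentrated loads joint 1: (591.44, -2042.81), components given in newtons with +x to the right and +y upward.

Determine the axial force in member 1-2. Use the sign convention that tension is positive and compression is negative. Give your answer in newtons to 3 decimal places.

-2172.574

N=3 nodes, M=3 members, R=3 reactions → 2N=6, M+R=6
member 0 (0-1): L=4.0174, (cx,cy)=(0.8145,0.5802)
member 1 (0-2): L=7.0000, (cx,cy)=(1.0000,0.0000)
member 2 (1-2): L=4.3968, (cx,cy)=(0.8479,-0.5302)
solve A·x = −loads:
  F[0-1] = -1535.5980 N (compression)
  F[0-2] = +1842.1170 N (tension)
  F[1-2] = -2172.5741 N (compression)
  Rx@0 = -591.4400 N
  Ry@0 = +890.9927 N
  Ry@2 = +1151.8173 N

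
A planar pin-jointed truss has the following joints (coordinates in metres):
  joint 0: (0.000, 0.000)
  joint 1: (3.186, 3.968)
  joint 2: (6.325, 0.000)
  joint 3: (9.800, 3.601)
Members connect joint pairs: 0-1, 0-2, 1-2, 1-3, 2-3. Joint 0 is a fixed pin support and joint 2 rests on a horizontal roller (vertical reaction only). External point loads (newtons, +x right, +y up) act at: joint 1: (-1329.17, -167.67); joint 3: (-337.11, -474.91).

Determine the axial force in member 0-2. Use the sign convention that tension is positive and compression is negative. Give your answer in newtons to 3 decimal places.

-985.340

N=4 nodes, M=5 members, R=3 reactions → 2N=8, M+R=8
member 0 (0-1): L=5.0888, (cx,cy)=(0.6261,0.7798)
member 1 (0-2): L=6.3250, (cx,cy)=(1.0000,0.0000)
member 2 (1-2): L=5.0595, (cx,cy)=(0.6204,-0.7843)
member 3 (1-3): L=6.6242, (cx,cy)=(0.9985,-0.0554)
member 4 (2-3): L=5.0043, (cx,cy)=(0.6944,0.7196)
solve A·x = −loads:
  F[0-1] = -1087.6183 N (compression)
  F[0-2] = -985.3396 N (compression)
  F[1-2] = +859.4283 N (tension)
  F[1-3] = +115.2006 N (tension)
  F[2-3] = -651.1089 N (compression)
  Rx@0 = +1666.2800 N
  Ry@0 = +848.0765 N
  Ry@2 = -205.4965 N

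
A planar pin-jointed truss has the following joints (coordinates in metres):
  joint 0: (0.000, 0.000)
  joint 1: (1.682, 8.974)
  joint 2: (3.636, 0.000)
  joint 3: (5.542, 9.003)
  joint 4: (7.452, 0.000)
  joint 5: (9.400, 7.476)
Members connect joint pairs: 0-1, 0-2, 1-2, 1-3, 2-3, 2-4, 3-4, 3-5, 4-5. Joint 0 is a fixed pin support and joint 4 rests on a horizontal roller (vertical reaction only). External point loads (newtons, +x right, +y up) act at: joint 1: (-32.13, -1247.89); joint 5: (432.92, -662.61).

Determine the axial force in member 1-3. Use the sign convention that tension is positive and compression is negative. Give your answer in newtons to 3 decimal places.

142.604

N=6 nodes, M=9 members, R=3 reactions → 2N=12, M+R=12
member 0 (0-1): L=9.1303, (cx,cy)=(0.1842,0.9829)
member 1 (0-2): L=3.6360, (cx,cy)=(1.0000,0.0000)
member 2 (1-2): L=9.1843, (cx,cy)=(0.2128,-0.9771)
member 3 (1-3): L=3.8601, (cx,cy)=(1.0000,0.0075)
member 4 (2-3): L=9.2025, (cx,cy)=(0.2071,0.9783)
member 5 (2-4): L=3.8160, (cx,cy)=(1.0000,0.0000)
member 6 (3-4): L=9.2034, (cx,cy)=(0.2075,-0.9782)
member 7 (3-5): L=4.1492, (cx,cy)=(0.9298,-0.3680)
member 8 (4-5): L=7.7256, (cx,cy)=(0.2521,0.9677)
solve A·x = −loads:
  F[0-1] = -404.3148 N (compression)
  F[0-2] = +475.2738 N (tension)
  F[1-2] = -869.3266 N (compression)
  F[1-3] = +142.6039 N (tension)
  F[2-3] = +868.2508 N (tension)
  F[2-4] = +110.4910 N (tension)
  F[3-4] = -1091.5385 N (compression)
  F[3-5] = +590.3945 N (tension)
  F[4-5] = -460.2013 N (compression)
  Rx@0 = -400.7900 N
  Ry@0 = +397.3948 N
  Ry@4 = +1513.1052 N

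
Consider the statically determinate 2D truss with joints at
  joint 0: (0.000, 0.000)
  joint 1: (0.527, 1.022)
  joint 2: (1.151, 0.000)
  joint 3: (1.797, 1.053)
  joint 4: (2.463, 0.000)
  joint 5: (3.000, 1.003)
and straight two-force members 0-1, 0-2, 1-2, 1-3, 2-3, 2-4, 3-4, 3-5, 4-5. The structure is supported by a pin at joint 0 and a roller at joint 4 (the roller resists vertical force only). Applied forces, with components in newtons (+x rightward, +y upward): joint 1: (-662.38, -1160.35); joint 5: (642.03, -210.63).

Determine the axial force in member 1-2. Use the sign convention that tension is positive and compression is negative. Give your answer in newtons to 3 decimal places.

N=6 nodes, M=9 members, R=3 reactions → 2N=12, M+R=12
member 0 (0-1): L=1.1499, (cx,cy)=(0.4583,0.8888)
member 1 (0-2): L=1.1510, (cx,cy)=(1.0000,0.0000)
member 2 (1-2): L=1.1974, (cx,cy)=(0.5211,-0.8535)
member 3 (1-3): L=1.2704, (cx,cy)=(0.9997,0.0244)
member 4 (2-3): L=1.2354, (cx,cy)=(0.5229,0.8524)
member 5 (2-4): L=1.3120, (cx,cy)=(1.0000,0.0000)
member 6 (3-4): L=1.2459, (cx,cy)=(0.5345,-0.8451)
member 7 (3-5): L=1.2040, (cx,cy)=(0.9991,-0.0415)
member 8 (4-5): L=1.1377, (cx,cy)=(0.4720,0.8816)
solve A·x = −loads:
  F[0-1] = -989.5987 N (compression)
  F[0-2] = +433.1936 N (tension)
  F[1-2] = -318.2894 N (compression)
  F[1-3] = +374.8125 N (tension)
  F[2-3] = +318.7031 N (tension)
  F[2-4] = +100.6720 N (tension)
  F[3-4] = -368.5651 N (compression)
  F[3-5] = +739.0070 N (tension)
  F[4-5] = -204.1082 N (compression)
  Rx@0 = +20.3500 N
  Ry@0 = +879.5475 N
  Ry@4 = +491.4325 N

-318.289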